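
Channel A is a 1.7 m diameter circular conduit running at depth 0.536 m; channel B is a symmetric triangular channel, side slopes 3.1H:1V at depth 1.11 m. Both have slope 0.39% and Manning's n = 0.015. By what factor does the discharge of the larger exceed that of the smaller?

9.02

Channel A: For a circular section of diameter D = 1.7 m at depth y = 0.536 m, the central angle is θ = 2 arccos(1 − 2y/D) = 2.385 rad. Then A = (D²/8)(θ − sin θ) = 0.6135 m² and P = Dθ/2 = 2.027 m. Hydraulic radius R = A/P = 0.6135/2.027 = 0.3026 m. Q_A = (1/0.015)·0.6135·0.3026^(2/3)·√0.0039 = 1.151 m³/s.
Channel B: For a triangular section with side slope z = 3.1: A = zy² = 3.1×1.11² = 3.82 m²; P = 2y√(1+z²) = 2×1.11×3.257 = 7.231 m. Hydraulic radius R = A/P = 3.82/7.231 = 0.5282 m. Q_B = (1/0.015)·3.82·0.5282^(2/3)·√0.0039 = 10.39 m³/s.
The larger discharge is 10.39 m³/s and the smaller is 1.151 m³/s; the ratio is 9.02.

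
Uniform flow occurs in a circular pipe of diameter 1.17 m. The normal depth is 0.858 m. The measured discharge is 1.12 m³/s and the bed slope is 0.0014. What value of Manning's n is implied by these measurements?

For a circular section of diameter D = 1.17 m at depth y = 0.858 m, the central angle is θ = 2 arccos(1 − 2y/D) = 4.113 rad. Then A = (D²/8)(θ − sin θ) = 0.845 m² and P = Dθ/2 = 2.406 m.
Hydraulic radius R = A/P = 0.845/2.406 = 0.3512 m.
Rearranging Manning's equation: n = (1/Q) A R^(2/3) S^(1/2) = (1/1.12) × 0.845 × 0.3512^(2/3) × √0.0014 = 0.0141.

n = 0.0141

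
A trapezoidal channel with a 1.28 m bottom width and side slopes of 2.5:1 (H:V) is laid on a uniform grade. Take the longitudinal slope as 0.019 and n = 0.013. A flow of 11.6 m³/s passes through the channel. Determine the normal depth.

y_n = 0.673 m

Manning's equation rearranged: A R^(2/3) = nQ / (1·√S) = 0.013 × 11.6 / (√0.019) = 1.094.
Trying y = 0.837 m: A R^(2/3) = 1.749 — high.
Trying y = 0.673 m: A R^(2/3) = 1.094 — matches.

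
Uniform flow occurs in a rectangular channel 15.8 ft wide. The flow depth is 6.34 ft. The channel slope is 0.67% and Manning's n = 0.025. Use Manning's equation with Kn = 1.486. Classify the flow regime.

Flow area A = b·y = 15.8 × 6.34 = 100.2 ft². Wetted perimeter P = b + 2y = 15.8 + 2×6.34 = 28.48 ft.
Hydraulic radius R = A/P = 100.2/28.48 = 3.517 ft.
V = (1.486/n) R^(2/3) √S = (1.486/0.025) × 3.517^(2/3) × √0.0067 = 11.25 ft/s. Hydraulic depth D_h = A/T = 100.2/15.8 = 6.34 ft.
Froude number Fr = V/√(g·D_h) = 11.25/√(32.2×6.34) = 0.788, which is less than 1, so the flow is subcritical.

subcritical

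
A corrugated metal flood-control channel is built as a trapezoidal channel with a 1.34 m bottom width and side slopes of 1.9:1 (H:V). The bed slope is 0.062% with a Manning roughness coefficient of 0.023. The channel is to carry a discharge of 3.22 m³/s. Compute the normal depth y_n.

y_n = 1.14 m

Manning's equation rearranged: A R^(2/3) = nQ / (1·√S) = 0.023 × 3.22 / (√0.00062) = 2.974.
Try y = 0.805 m: A R^(2/3) = 1.419 — low.
Try y = 1.29 m: A R^(2/3) = 3.895 — high.
Try y = 1.14 m: A R^(2/3) = 2.971 — close enough.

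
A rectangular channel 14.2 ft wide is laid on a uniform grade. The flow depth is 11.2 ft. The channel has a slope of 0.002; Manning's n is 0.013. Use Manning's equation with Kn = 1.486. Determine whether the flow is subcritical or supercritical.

Flow area A = b·y = 14.2 × 11.2 = 159 ft². Wetted perimeter P = b + 2y = 14.2 + 2×11.2 = 36.6 ft.
Hydraulic radius R = A/P = 159/36.6 = 4.345 ft.
V = (1.486/n) R^(2/3) √S = (1.486/0.013) × 4.345^(2/3) × √0.002 = 13.61 ft/s. Hydraulic depth D_h = A/T = 159/14.2 = 11.2 ft.
Froude number Fr = V/√(g·D_h) = 13.61/√(32.2×11.2) = 0.717, which is less than 1, so the flow is subcritical.

subcritical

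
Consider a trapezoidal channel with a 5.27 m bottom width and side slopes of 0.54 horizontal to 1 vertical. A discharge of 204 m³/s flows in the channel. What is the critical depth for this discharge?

At critical depth, Q² T / (g A³) = 1, i.e. A³/T = Q²/g = 204²/9.81 = 4242.
At y = 4.05 m: A³/T = 2856 — short.
At y = 4.54 m: A³/T = 4235 — matches.

y_c = 4.54 m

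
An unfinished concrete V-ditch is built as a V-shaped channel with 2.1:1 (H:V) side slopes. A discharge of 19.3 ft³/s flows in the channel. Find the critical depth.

At critical depth, Q² T / (g A³) = 1, i.e. A³/T = Q²/g = 19.3²/32.2 = 11.57.
At y = 1.03 ft: A³/T = 2.556 — short.
At y = 1.52 ft: A³/T = 17.89 — over.
At y = 1.39 ft: A³/T = 11.44 — matches.

y_c = 1.39 ft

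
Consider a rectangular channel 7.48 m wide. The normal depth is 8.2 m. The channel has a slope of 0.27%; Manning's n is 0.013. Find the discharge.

Q = 460 m³/s

Flow area A = b·y = 7.48 × 8.2 = 61.34 m². Wetted perimeter P = b + 2y = 7.48 + 2×8.2 = 23.88 m.
Hydraulic radius R = A/P = 61.34/23.88 = 2.569 m.
Manning's equation: Q = (1/n) A R^(2/3) S^(1/2) = (1/0.013) × 61.34 × 2.569^(2/3) × 0.0027^(1/2) = 460 m³/s.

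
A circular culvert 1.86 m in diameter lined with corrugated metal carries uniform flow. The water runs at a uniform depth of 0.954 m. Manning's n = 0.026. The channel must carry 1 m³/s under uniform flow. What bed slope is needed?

S = 0.000933

For a circular section of diameter D = 1.86 m at depth y = 0.954 m, the central angle is θ = 2 arccos(1 − 2y/D) = 3.193 rad. Then A = (D²/8)(θ − sin θ) = 1.403 m² and P = Dθ/2 = 2.97 m.
Hydraulic radius R = A/P = 1.403/2.97 = 0.4725 m.
From Manning's equation, S = [nQ / (1 A R^(2/3))]² = [0.026 × 1 / (1 × 1.403 × 0.4725^(2/3))]² = 0.000933.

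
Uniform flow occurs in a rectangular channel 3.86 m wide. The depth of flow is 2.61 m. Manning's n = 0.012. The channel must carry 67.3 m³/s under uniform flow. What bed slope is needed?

Flow area A = b·y = 3.86 × 2.61 = 10.07 m². Wetted perimeter P = b + 2y = 3.86 + 2×2.61 = 9.08 m.
Hydraulic radius R = A/P = 10.07/9.08 = 1.11 m.
From Manning's equation, S = [nQ / (1 A R^(2/3))]² = [0.012 × 67.3 / (1 × 10.07 × 1.11^(2/3))]² = 0.00559.

S = 0.00559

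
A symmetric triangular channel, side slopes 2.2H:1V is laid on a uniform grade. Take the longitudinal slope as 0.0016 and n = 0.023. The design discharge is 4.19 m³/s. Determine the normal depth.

Manning's equation rearranged: A R^(2/3) = nQ / (1·√S) = 0.023 × 4.19 / (√0.0016) = 2.409.
Try y = 0.866 m: A R^(2/3) = 0.887 — low.
Try y = 1.47 m: A R^(2/3) = 3.637 — high.
Try y = 1.26 m: A R^(2/3) = 2.411 — close enough.

y_n = 1.26 m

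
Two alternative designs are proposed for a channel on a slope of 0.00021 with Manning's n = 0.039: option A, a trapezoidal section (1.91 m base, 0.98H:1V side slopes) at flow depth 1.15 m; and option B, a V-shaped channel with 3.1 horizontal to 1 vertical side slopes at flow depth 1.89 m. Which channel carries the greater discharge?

channel B

Channel A: With bottom width b = 1.91 m and side slope z = 0.98: A = (b + zy)y = (1.91 + 0.98×1.15)×1.15 = 3.493 m²; P = b + 2y√(1+z²) = 1.91 + 2×1.15×1.4 = 5.13 m. Hydraulic radius R = A/P = 3.493/5.13 = 0.6808 m. Q_A = (1/0.039)·3.493·0.6808^(2/3)·√0.00021 = 1.004 m³/s.
Channel B: For a triangular section with side slope z = 3.1: A = zy² = 3.1×1.89² = 11.07 m²; P = 2y√(1+z²) = 2×1.89×3.257 = 12.31 m. Hydraulic radius R = A/P = 11.07/12.31 = 0.8994 m. Q_B = (1/0.039)·11.07·0.8994^(2/3)·√0.00021 = 3.834 m³/s.
Q_A = 1.004 m³/s vs Q_B = 3.834 m³/s, so channel B carries more.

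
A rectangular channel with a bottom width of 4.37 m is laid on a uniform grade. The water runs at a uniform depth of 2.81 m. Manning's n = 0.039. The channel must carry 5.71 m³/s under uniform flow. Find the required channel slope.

S = 0.00025

Flow area A = b·y = 4.37 × 2.81 = 12.28 m². Wetted perimeter P = b + 2y = 4.37 + 2×2.81 = 9.99 m.
Hydraulic radius R = A/P = 12.28/9.99 = 1.229 m.
From Manning's equation, S = [nQ / (1 A R^(2/3))]² = [0.039 × 5.71 / (1 × 12.28 × 1.229^(2/3))]² = 0.00025.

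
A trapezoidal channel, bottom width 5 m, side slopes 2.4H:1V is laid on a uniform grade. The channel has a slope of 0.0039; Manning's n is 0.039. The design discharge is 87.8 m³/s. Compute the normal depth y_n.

Manning's equation rearranged: A R^(2/3) = nQ / (1·√S) = 0.039 × 87.8 / (√0.0039) = 54.83.
At y = 3.49 m: A R^(2/3) = 74.52 — over.
At y = 2.59 m: A R^(2/3) = 39.29 — short.
At y = 3.03 m: A R^(2/3) = 54.85 — close enough.

y_n = 3.03 m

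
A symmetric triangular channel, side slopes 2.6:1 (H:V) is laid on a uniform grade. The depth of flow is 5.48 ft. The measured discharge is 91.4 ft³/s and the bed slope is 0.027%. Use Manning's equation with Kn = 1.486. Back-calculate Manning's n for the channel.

For a triangular section with side slope z = 2.6: A = zy² = 2.6×5.48² = 78.08 ft²; P = 2y√(1+z²) = 2×5.48×2.786 = 30.53 ft.
Hydraulic radius R = A/P = 78.08/30.53 = 2.557 ft.
Rearranging Manning's equation: n = (1.486/Q) A R^(2/3) S^(1/2) = (1.486/91.4) × 78.08 × 2.557^(2/3) × √0.00027 = 0.039.

n = 0.039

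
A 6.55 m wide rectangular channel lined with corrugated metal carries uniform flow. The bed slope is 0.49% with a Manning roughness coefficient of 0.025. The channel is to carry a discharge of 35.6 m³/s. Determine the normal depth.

Manning's equation rearranged: A R^(2/3) = nQ / (1·√S) = 0.025 × 35.6 / (√0.0049) = 12.71.
Trying y = 2.26 m: A R^(2/3) = 17.97 — too large.
Trying y = 1.31 m: A R^(2/3) = 8.209 — too small.
Trying y = 1.77 m: A R^(2/3) = 12.72 — matches.

y_n = 1.77 m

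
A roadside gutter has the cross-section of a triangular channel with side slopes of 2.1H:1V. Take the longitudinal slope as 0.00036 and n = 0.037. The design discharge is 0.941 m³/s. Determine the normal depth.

Manning's equation rearranged: A R^(2/3) = nQ / (1·√S) = 0.037 × 0.941 / (√0.00036) = 1.835.
Try y = 1.35 m: A R^(2/3) = 2.751 — too large.
Try y = 0.796 m: A R^(2/3) = 0.6725 — too small.
Try y = 1.16 m: A R^(2/3) = 1.836 — ≈ 1.835.

y_n = 1.16 m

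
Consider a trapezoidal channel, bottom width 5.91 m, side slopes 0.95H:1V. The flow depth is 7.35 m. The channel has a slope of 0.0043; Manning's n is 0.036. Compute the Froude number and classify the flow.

subcritical

With bottom width b = 5.91 m and side slope z = 0.95: A = (b + zy)y = (5.91 + 0.95×7.35)×7.35 = 94.76 m²; P = b + 2y√(1+z²) = 5.91 + 2×7.35×1.379 = 26.19 m.
Hydraulic radius R = A/P = 94.76/26.19 = 3.619 m.
V = (1/n) R^(2/3) √S = (1/0.036) × 3.619^(2/3) × √0.0043 = 4.293 m/s. Hydraulic depth D_h = A/T = 94.76/19.88 = 4.768 m.
Froude number Fr = V/√(g·D_h) = 4.293/√(9.81×4.768) = 0.628, which is less than 1, so the flow is subcritical.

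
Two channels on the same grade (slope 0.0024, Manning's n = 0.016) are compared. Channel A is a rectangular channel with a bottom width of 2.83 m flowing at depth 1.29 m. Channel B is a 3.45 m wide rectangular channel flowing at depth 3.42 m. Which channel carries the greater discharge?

channel B

Channel A: Flow area A = b·y = 2.83 × 1.29 = 3.651 m². Wetted perimeter P = b + 2y = 2.83 + 2×1.29 = 5.41 m. Hydraulic radius R = A/P = 3.651/5.41 = 0.6748 m. Q_A = (1/0.016)·3.651·0.6748^(2/3)·√0.0024 = 8.6 m³/s.
Channel B: Flow area A = b·y = 3.45 × 3.42 = 11.8 m². Wetted perimeter P = b + 2y = 3.45 + 2×3.42 = 10.29 m. Hydraulic radius R = A/P = 11.8/10.29 = 1.147 m. Q_B = (1/0.016)·11.8·1.147^(2/3)·√0.0024 = 39.58 m³/s.
Q_A = 8.6 m³/s vs Q_B = 39.58 m³/s, so channel B carries more.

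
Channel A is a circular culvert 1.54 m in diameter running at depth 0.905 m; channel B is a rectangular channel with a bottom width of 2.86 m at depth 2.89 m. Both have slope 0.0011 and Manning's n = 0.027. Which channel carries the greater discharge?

Channel A: For a circular section of diameter D = 1.54 m at depth y = 0.905 m, the central angle is θ = 2 arccos(1 − 2y/D) = 3.494 rad. Then A = (D²/8)(θ − sin θ) = 1.138 m² and P = Dθ/2 = 2.69 m. Hydraulic radius R = A/P = 1.138/2.69 = 0.423 m. Q_A = (1/0.027)·1.138·0.423^(2/3)·√0.0011 = 0.7879 m³/s.
Channel B: Flow area A = b·y = 2.86 × 2.89 = 8.265 m². Wetted perimeter P = b + 2y = 2.86 + 2×2.89 = 8.64 m. Hydraulic radius R = A/P = 8.265/8.64 = 0.9566 m. Q_B = (1/0.027)·8.265·0.9566^(2/3)·√0.0011 = 9.857 m³/s.
Q_A = 0.7879 m³/s vs Q_B = 9.857 m³/s, so channel B carries more.

channel B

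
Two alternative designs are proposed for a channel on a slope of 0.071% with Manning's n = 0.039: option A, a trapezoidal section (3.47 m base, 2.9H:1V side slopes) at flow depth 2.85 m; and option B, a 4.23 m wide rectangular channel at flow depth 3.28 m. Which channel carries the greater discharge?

channel A

Channel A: With bottom width b = 3.47 m and side slope z = 2.9: A = (b + zy)y = (3.47 + 2.9×2.85)×2.85 = 33.44 m²; P = b + 2y√(1+z²) = 3.47 + 2×2.85×3.068 = 20.96 m. Hydraulic radius R = A/P = 33.44/20.96 = 1.596 m. Q_A = (1/0.039)·33.44·1.596^(2/3)·√0.00071 = 31.21 m³/s.
Channel B: Flow area A = b·y = 4.23 × 3.28 = 13.87 m². Wetted perimeter P = b + 2y = 4.23 + 2×3.28 = 10.79 m. Hydraulic radius R = A/P = 13.87/10.79 = 1.286 m. Q_B = (1/0.039)·13.87·1.286^(2/3)·√0.00071 = 11.21 m³/s.
Q_A = 31.21 m³/s vs Q_B = 11.21 m³/s, so channel A carries more.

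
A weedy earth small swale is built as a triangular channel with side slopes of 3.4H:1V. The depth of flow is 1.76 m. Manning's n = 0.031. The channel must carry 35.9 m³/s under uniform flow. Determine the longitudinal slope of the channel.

For a triangular section with side slope z = 3.4: A = zy² = 3.4×1.76² = 10.53 m²; P = 2y√(1+z²) = 2×1.76×3.544 = 12.47 m.
Hydraulic radius R = A/P = 10.53/12.47 = 0.8442 m.
From Manning's equation, S = [nQ / (1 A R^(2/3))]² = [0.031 × 35.9 / (1 × 10.53 × 0.8442^(2/3))]² = 0.014.

S = 0.014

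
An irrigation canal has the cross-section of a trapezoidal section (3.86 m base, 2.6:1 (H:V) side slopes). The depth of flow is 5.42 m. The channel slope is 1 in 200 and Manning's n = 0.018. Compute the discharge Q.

Q = 770 m³/s

With bottom width b = 3.86 m and side slope z = 2.6: A = (b + zy)y = (3.86 + 2.6×5.42)×5.42 = 97.3 m²; P = b + 2y√(1+z²) = 3.86 + 2×5.42×2.786 = 34.06 m.
Hydraulic radius R = A/P = 97.3/34.06 = 2.857 m.
Manning's equation: Q = (1/n) A R^(2/3) S^(1/2) = (1/0.018) × 97.3 × 2.857^(2/3) × 0.005^(1/2) = 770 m³/s.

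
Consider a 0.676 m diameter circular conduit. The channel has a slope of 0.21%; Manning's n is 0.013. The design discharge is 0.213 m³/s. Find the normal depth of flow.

y_n = 0.358 m

Manning's equation rearranged: A R^(2/3) = nQ / (1·√S) = 0.013 × 0.213 / (√0.0021) = 0.06042.
Trying y = 0.418 m: A R^(2/3) = 0.07714 — over.
Trying y = 0.287 m: A R^(2/3) = 0.04119 — short.
Trying y = 0.358 m: A R^(2/3) = 0.0604 — matches.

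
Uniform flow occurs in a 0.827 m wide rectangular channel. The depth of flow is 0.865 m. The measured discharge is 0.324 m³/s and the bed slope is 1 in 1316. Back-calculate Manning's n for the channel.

n = 0.026

Flow area A = b·y = 0.827 × 0.865 = 0.7154 m². Wetted perimeter P = b + 2y = 0.827 + 2×0.865 = 2.557 m.
Hydraulic radius R = A/P = 0.7154/2.557 = 0.2798 m.
Rearranging Manning's equation: n = (1/Q) A R^(2/3) S^(1/2) = (1/0.324) × 0.7154 × 0.2798^(2/3) × √0.0007599 = 0.026.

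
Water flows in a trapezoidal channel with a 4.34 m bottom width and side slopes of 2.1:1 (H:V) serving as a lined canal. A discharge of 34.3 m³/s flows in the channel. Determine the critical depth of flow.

At critical depth, Q² T / (g A³) = 1, i.e. A³/T = Q²/g = 34.3²/9.81 = 119.9.
Trying y = 1 m: A³/T = 31.28 — low.
Trying y = 1.46 m: A³/T = 120.7 — close enough.

y_c = 1.46 m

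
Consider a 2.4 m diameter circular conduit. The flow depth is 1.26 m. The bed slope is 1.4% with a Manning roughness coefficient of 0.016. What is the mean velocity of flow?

V = 5.37 m/s

For a circular section of diameter D = 2.4 m at depth y = 1.26 m, the central angle is θ = 2 arccos(1 − 2y/D) = 3.242 rad. Then A = (D²/8)(θ − sin θ) = 2.406 m² and P = Dθ/2 = 3.89 m.
Hydraulic radius R = A/P = 2.406/3.89 = 0.6185 m.
From Manning's equation, V = (1/n) R^(2/3) S^(1/2) = (1/0.016) × 0.6185^(2/3) × 0.014^(1/2) = 5.37 m/s.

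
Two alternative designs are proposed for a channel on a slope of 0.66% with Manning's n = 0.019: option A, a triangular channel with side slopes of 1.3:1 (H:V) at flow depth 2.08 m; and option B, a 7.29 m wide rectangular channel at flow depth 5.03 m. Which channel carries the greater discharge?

Channel A: For a triangular section with side slope z = 1.3: A = zy² = 1.3×2.08² = 5.624 m²; P = 2y√(1+z²) = 2×2.08×1.64 = 6.823 m. Hydraulic radius R = A/P = 5.624/6.823 = 0.8243 m. Q_A = (1/0.019)·5.624·0.8243^(2/3)·√0.0066 = 21.14 m³/s.
Channel B: Flow area A = b·y = 7.29 × 5.03 = 36.67 m². Wetted perimeter P = b + 2y = 7.29 + 2×5.03 = 17.35 m. Hydraulic radius R = A/P = 36.67/17.35 = 2.113 m. Q_B = (1/0.019)·36.67·2.113^(2/3)·√0.0066 = 258.2 m³/s.
Q_A = 21.14 m³/s vs Q_B = 258.2 m³/s, so channel B carries more.

channel B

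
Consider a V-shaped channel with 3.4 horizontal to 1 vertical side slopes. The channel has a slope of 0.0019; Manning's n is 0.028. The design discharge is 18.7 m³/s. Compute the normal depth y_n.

y_n = 1.93 m

Manning's equation rearranged: A R^(2/3) = nQ / (1·√S) = 0.028 × 18.7 / (√0.0019) = 12.01.
At y = 2.28 m: A R^(2/3) = 18.76 — over.
At y = 1.93 m: A R^(2/3) = 12.03 — close enough.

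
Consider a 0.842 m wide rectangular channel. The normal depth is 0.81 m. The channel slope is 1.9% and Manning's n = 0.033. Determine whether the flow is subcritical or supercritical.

Flow area A = b·y = 0.842 × 0.81 = 0.682 m². Wetted perimeter P = b + 2y = 0.842 + 2×0.81 = 2.462 m.
Hydraulic radius R = A/P = 0.682/2.462 = 0.277 m.
V = (1/n) R^(2/3) √S = (1/0.033) × 0.277^(2/3) × √0.019 = 1.775 m/s. Hydraulic depth D_h = A/T = 0.682/0.842 = 0.81 m.
Froude number Fr = V/√(g·D_h) = 1.775/√(9.81×0.81) = 0.63, which is less than 1, so the flow is subcritical.

subcritical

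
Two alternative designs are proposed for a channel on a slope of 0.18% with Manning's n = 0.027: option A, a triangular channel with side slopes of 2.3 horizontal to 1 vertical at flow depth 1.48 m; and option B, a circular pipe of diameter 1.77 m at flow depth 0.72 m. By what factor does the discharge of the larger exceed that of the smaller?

7.84

Channel A: For a triangular section with side slope z = 2.3: A = zy² = 2.3×1.48² = 5.038 m²; P = 2y√(1+z²) = 2×1.48×2.508 = 7.424 m. Hydraulic radius R = A/P = 5.038/7.424 = 0.6786 m. Q_A = (1/0.027)·5.038·0.6786^(2/3)·√0.0018 = 6.113 m³/s.
Channel B: For a circular section of diameter D = 1.77 m at depth y = 0.72 m, the central angle is θ = 2 arccos(1 − 2y/D) = 2.767 rad. Then A = (D²/8)(θ − sin θ) = 0.9399 m² and P = Dθ/2 = 2.448 m. Hydraulic radius R = A/P = 0.9399/2.448 = 0.3839 m. Q_B = (1/0.027)·0.9399·0.3839^(2/3)·√0.0018 = 0.7802 m³/s.
The larger discharge is 6.113 m³/s and the smaller is 0.7802 m³/s; the ratio is 7.84.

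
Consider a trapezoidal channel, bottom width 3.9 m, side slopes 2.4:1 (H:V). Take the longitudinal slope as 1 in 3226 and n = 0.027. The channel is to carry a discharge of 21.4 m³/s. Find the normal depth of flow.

y_n = 2.53 m

Manning's equation rearranged: A R^(2/3) = nQ / (1·√S) = 0.027 × 21.4 / (√0.00031) = 32.82.
At y = 1.81 m: A R^(2/3) = 16.1 — short.
At y = 2.9 m: A R^(2/3) = 44.14 — over.
At y = 2.53 m: A R^(2/3) = 32.75 — close enough.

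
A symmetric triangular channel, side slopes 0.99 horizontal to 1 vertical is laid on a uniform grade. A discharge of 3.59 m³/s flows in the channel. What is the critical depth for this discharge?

y_c = 1.22 m

At critical depth, Q² T / (g A³) = 1, i.e. A³/T = Q²/g = 3.59²/9.81 = 1.314.
At y = 1.46 m: A³/T = 3.251 — too large.
At y = 1.22 m: A³/T = 1.324 — ≈ 1.314.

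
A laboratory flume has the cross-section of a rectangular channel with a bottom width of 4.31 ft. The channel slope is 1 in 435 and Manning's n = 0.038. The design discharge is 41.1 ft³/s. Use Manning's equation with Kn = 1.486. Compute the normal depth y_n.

Manning's equation rearranged: A R^(2/3) = nQ / (1.486·√S) = 0.038 × 41.1 / (1.486 × √0.002299) = 21.92.
At y = 5.07 ft: A R^(2/3) = 28.79 — over.
At y = 2.91 ft: A R^(2/3) = 14.46 — short.
At y = 4.05 ft: A R^(2/3) = 21.91 — matches.

y_n = 4.05 ft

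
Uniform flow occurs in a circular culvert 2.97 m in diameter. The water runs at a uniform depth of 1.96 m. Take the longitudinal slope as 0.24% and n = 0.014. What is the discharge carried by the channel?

Q = 15.4 m³/s

For a circular section of diameter D = 2.97 m at depth y = 1.96 m, the central angle is θ = 2 arccos(1 − 2y/D) = 3.793 rad. Then A = (D²/8)(θ − sin θ) = 4.85 m² and P = Dθ/2 = 5.632 m.
Hydraulic radius R = A/P = 4.85/5.632 = 0.8612 m.
Manning's equation: Q = (1/n) A R^(2/3) S^(1/2) = (1/0.014) × 4.85 × 0.8612^(2/3) × 0.0024^(1/2) = 15.4 m³/s.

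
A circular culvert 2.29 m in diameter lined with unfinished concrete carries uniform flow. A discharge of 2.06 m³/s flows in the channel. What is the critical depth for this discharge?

At critical depth, Q² T / (g A³) = 1, i.e. A³/T = Q²/g = 2.06²/9.81 = 0.4326.
Trying y = 0.812 m: A³/T = 1.021 — high.
Trying y = 0.583 m: A³/T = 0.2826 — low.
Trying y = 0.65 m: A³/T = 0.4314 — close enough.

y_c = 0.65 m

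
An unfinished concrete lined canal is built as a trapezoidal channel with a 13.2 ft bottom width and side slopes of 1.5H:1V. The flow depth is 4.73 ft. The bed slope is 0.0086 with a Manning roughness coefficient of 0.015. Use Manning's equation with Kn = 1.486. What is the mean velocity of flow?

V = 19.8 ft/s

With bottom width b = 13.2 ft and side slope z = 1.5: A = (b + zy)y = (13.2 + 1.5×4.73)×4.73 = 96 ft²; P = b + 2y√(1+z²) = 13.2 + 2×4.73×1.803 = 30.25 ft.
Hydraulic radius R = A/P = 96/30.25 = 3.173 ft.
From Manning's equation, V = (1.486/n) R^(2/3) S^(1/2) = (1.486/0.015) × 3.173^(2/3) × 0.0086^(1/2) = 19.8 ft/s.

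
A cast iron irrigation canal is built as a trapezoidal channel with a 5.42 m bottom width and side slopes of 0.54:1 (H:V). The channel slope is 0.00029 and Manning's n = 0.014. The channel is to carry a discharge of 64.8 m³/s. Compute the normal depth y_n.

Manning's equation rearranged: A R^(2/3) = nQ / (1·√S) = 0.014 × 64.8 / (√0.00029) = 53.27.
Trying y = 3.44 m: A R^(2/3) = 38.28 — too small.
Trying y = 5.25 m: A R^(2/3) = 79.78 — too large.
Trying y = 4.17 m: A R^(2/3) = 53.25 — close enough.

y_n = 4.17 m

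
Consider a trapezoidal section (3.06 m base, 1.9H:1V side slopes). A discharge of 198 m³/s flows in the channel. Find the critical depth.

y_c = 3.94 m

At critical depth, Q² T / (g A³) = 1, i.e. A³/T = Q²/g = 198²/9.81 = 3996.
Trying y = 3.09 m: A³/T = 1420 — short.
Trying y = 4.63 m: A³/T = 8011 — over.
Trying y = 3.94 m: A³/T = 3978 — close enough.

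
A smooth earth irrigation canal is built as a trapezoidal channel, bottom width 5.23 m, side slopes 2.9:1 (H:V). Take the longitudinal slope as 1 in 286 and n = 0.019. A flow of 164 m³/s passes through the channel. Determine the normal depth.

Manning's equation rearranged: A R^(2/3) = nQ / (1·√S) = 0.019 × 164 / (√0.003497) = 52.7.
Try y = 3.46 m: A R^(2/3) = 83.73 — high.
Try y = 2.15 m: A R^(2/3) = 29.93 — low.
Try y = 2.8 m: A R^(2/3) = 52.58 — matches.

y_n = 2.8 m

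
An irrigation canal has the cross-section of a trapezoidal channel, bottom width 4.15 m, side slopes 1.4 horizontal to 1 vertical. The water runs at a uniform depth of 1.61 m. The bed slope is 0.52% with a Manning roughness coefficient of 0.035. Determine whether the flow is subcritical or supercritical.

subcritical

With bottom width b = 4.15 m and side slope z = 1.4: A = (b + zy)y = (4.15 + 1.4×1.61)×1.61 = 10.31 m²; P = b + 2y√(1+z²) = 4.15 + 2×1.61×1.72 = 9.69 m.
Hydraulic radius R = A/P = 10.31/9.69 = 1.064 m.
V = (1/n) R^(2/3) √S = (1/0.035) × 1.064^(2/3) × √0.0052 = 2.147 m/s. Hydraulic depth D_h = A/T = 10.31/8.658 = 1.191 m.
Froude number Fr = V/√(g·D_h) = 2.147/√(9.81×1.191) = 0.628, which is less than 1, so the flow is subcritical.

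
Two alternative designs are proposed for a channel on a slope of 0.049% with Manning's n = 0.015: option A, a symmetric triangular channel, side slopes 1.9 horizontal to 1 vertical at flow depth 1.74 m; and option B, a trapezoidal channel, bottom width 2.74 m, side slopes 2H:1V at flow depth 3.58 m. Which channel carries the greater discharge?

Channel A: For a triangular section with side slope z = 1.9: A = zy² = 1.9×1.74² = 5.752 m²; P = 2y√(1+z²) = 2×1.74×2.147 = 7.472 m. Hydraulic radius R = A/P = 5.752/7.472 = 0.7699 m. Q_A = (1/0.015)·5.752·0.7699^(2/3)·√0.00049 = 7.131 m³/s.
Channel B: With bottom width b = 2.74 m and side slope z = 2: A = (b + zy)y = (2.74 + 2×3.58)×3.58 = 35.44 m²; P = b + 2y√(1+z²) = 2.74 + 2×3.58×2.236 = 18.75 m. Hydraulic radius R = A/P = 35.44/18.75 = 1.89 m. Q_B = (1/0.015)·35.44·1.89^(2/3)·√0.00049 = 79.96 m³/s.
Q_A = 7.131 m³/s vs Q_B = 79.96 m³/s, so channel B carries more.

channel B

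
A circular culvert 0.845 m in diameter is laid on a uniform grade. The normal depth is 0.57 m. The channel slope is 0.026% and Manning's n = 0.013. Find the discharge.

For a circular section of diameter D = 0.845 m at depth y = 0.57 m, the central angle is θ = 2 arccos(1 − 2y/D) = 3.855 rad. Then A = (D²/8)(θ − sin θ) = 0.4025 m² and P = Dθ/2 = 1.629 m.
Hydraulic radius R = A/P = 0.4025/1.629 = 0.2471 m.
Manning's equation: Q = (1/n) A R^(2/3) S^(1/2) = (1/0.013) × 0.4025 × 0.2471^(2/3) × 0.00026^(1/2) = 0.197 m³/s.

Q = 0.197 m³/s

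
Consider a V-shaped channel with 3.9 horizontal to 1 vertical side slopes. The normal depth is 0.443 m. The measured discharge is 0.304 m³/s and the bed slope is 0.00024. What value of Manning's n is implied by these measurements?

n = 0.014

For a triangular section with side slope z = 3.9: A = zy² = 3.9×0.443² = 0.7654 m²; P = 2y√(1+z²) = 2×0.443×4.026 = 3.567 m.
Hydraulic radius R = A/P = 0.7654/3.567 = 0.2146 m.
Rearranging Manning's equation: n = (1/Q) A R^(2/3) S^(1/2) = (1/0.304) × 0.7654 × 0.2146^(2/3) × √0.00024 = 0.014.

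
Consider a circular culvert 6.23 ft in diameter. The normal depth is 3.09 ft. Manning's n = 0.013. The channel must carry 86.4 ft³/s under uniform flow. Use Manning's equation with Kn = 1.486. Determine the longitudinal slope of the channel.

For a circular section of diameter D = 6.23 ft at depth y = 3.09 ft, the central angle is θ = 2 arccos(1 − 2y/D) = 3.126 rad. Then A = (D²/8)(θ − sin θ) = 15.09 ft² and P = Dθ/2 = 9.736 ft.
Hydraulic radius R = A/P = 15.09/9.736 = 1.55 ft.
From Manning's equation, S = [nQ / (1.486 A R^(2/3))]² = [0.013 × 86.4 / (1.486 × 15.09 × 1.55^(2/3))]² = 0.0014.

S = 0.0014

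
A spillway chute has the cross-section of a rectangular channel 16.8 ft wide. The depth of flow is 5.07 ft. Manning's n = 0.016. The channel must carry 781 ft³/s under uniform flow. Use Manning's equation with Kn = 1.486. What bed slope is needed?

Flow area A = b·y = 16.8 × 5.07 = 85.18 ft². Wetted perimeter P = b + 2y = 16.8 + 2×5.07 = 26.94 ft.
Hydraulic radius R = A/P = 85.18/26.94 = 3.162 ft.
From Manning's equation, S = [nQ / (1.486 A R^(2/3))]² = [0.016 × 781 / (1.486 × 85.18 × 3.162^(2/3))]² = 0.0021.

S = 0.0021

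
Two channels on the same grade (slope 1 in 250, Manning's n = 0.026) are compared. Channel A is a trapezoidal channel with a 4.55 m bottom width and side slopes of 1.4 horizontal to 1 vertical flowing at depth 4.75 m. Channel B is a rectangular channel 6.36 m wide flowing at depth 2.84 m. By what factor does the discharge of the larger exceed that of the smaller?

4.19

Channel A: With bottom width b = 4.55 m and side slope z = 1.4: A = (b + zy)y = (4.55 + 1.4×4.75)×4.75 = 53.2 m²; P = b + 2y√(1+z²) = 4.55 + 2×4.75×1.72 = 20.89 m. Hydraulic radius R = A/P = 53.2/20.89 = 2.546 m. Q_A = (1/0.026)·53.2·2.546^(2/3)·√0.004 = 241.3 m³/s.
Channel B: Flow area A = b·y = 6.36 × 2.84 = 18.06 m². Wetted perimeter P = b + 2y = 6.36 + 2×2.84 = 12.04 m. Hydraulic radius R = A/P = 18.06/12.04 = 1.5 m. Q_B = (1/0.026)·18.06·1.5^(2/3)·√0.004 = 57.58 m³/s.
The larger discharge is 241.3 m³/s and the smaller is 57.58 m³/s; the ratio is 4.19.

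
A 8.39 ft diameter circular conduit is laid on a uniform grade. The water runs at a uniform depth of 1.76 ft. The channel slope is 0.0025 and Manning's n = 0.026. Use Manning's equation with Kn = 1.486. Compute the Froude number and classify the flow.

For a circular section of diameter D = 8.39 ft at depth y = 1.76 ft, the central angle is θ = 2 arccos(1 − 2y/D) = 1.903 rad. Then A = (D²/8)(θ − sin θ) = 8.427 ft² and P = Dθ/2 = 7.983 ft.
Hydraulic radius R = A/P = 8.427/7.983 = 1.056 ft.
V = (1.486/n) R^(2/3) √S = (1.486/0.026) × 1.056^(2/3) × √0.0025 = 2.963 ft/s. Hydraulic depth D_h = A/T = 8.427/6.832 = 1.233 ft.
Froude number Fr = V/√(g·D_h) = 2.963/√(32.2×1.233) = 0.47, which is less than 1, so the flow is subcritical.

subcritical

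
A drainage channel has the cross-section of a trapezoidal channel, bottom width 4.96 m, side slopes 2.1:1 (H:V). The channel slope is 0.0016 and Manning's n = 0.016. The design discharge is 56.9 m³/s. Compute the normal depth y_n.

Manning's equation rearranged: A R^(2/3) = nQ / (1·√S) = 0.016 × 56.9 / (√0.0016) = 22.76.
Try y = 2.36 m: A R^(2/3) = 30.23 — high.
Try y = 1.43 m: A R^(2/3) = 11.24 — low.
Try y = 2.05 m: A R^(2/3) = 22.74 — ≈ 22.76.

y_n = 2.05 m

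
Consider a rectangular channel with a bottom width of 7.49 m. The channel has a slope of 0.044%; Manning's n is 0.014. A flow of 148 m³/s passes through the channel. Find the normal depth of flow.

y_n = 7.22 m

Manning's equation rearranged: A R^(2/3) = nQ / (1·√S) = 0.014 × 148 / (√0.00044) = 98.78.
Try y = 8.72 m: A R^(2/3) = 124.1 — over.
Try y = 5.9 m: A R^(2/3) = 76.8 — short.
Try y = 7.22 m: A R^(2/3) = 98.71 — matches.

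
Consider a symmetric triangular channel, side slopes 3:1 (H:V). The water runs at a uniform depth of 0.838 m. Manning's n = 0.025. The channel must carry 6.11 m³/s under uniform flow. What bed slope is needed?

For a triangular section with side slope z = 3: A = zy² = 3×0.838² = 2.107 m²; P = 2y√(1+z²) = 2×0.838×3.162 = 5.3 m.
Hydraulic radius R = A/P = 2.107/5.3 = 0.3975 m.
From Manning's equation, S = [nQ / (1 A R^(2/3))]² = [0.025 × 6.11 / (1 × 2.107 × 0.3975^(2/3))]² = 0.018.

S = 0.018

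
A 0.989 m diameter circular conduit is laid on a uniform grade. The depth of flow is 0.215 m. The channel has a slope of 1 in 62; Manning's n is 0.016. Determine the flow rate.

For a circular section of diameter D = 0.989 m at depth y = 0.215 m, the central angle is θ = 2 arccos(1 − 2y/D) = 1.94 rad. Then A = (D²/8)(θ − sin θ) = 0.1232 m² and P = Dθ/2 = 0.9594 m.
Hydraulic radius R = A/P = 0.1232/0.9594 = 0.1284 m.
Manning's equation: Q = (1/n) A R^(2/3) S^(1/2) = (1/0.016) × 0.1232 × 0.1284^(2/3) × 0.01613^(1/2) = 0.249 m³/s.

Q = 0.249 m³/s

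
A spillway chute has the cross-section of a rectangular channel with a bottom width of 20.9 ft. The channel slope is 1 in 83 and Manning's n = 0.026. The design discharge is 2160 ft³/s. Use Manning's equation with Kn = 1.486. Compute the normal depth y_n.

y_n = 6.52 ft

Manning's equation rearranged: A R^(2/3) = nQ / (1.486·√S) = 0.026 × 2160 / (1.486 × √0.01205) = 344.3.
At y = 4.87 ft: A R^(2/3) = 226.6 — short.
At y = 7.62 ft: A R^(2/3) = 428.1 — over.
At y = 6.52 ft: A R^(2/3) = 344.2 — ≈ 344.3.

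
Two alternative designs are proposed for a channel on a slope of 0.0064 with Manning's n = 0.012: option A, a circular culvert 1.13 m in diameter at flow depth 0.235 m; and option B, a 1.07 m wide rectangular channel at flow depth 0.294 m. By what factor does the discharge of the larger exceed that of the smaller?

2.54

Channel A: For a circular section of diameter D = 1.13 m at depth y = 0.235 m, the central angle is θ = 2 arccos(1 − 2y/D) = 1.894 rad. Then A = (D²/8)(θ − sin θ) = 0.151 m² and P = Dθ/2 = 1.07 m. Hydraulic radius R = A/P = 0.151/1.07 = 0.1411 m. Q_A = (1/0.012)·0.151·0.1411^(2/3)·√0.0064 = 0.2728 m³/s.
Channel B: Flow area A = b·y = 1.07 × 0.294 = 0.3146 m². Wetted perimeter P = b + 2y = 1.07 + 2×0.294 = 1.658 m. Hydraulic radius R = A/P = 0.3146/1.658 = 0.1897 m. Q_B = (1/0.012)·0.3146·0.1897^(2/3)·√0.0064 = 0.6925 m³/s.
The larger discharge is 0.6925 m³/s and the smaller is 0.2728 m³/s; the ratio is 2.54.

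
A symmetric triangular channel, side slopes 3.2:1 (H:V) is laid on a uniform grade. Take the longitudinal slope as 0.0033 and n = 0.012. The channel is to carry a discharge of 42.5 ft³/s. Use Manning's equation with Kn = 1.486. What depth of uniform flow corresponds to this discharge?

Manning's equation rearranged: A R^(2/3) = nQ / (1.486·√S) = 0.012 × 42.5 / (1.486 × √0.0033) = 5.974.
Try y = 1.89 ft: A R^(2/3) = 10.67 — over.
Try y = 1.52 ft: A R^(2/3) = 5.969 — close enough.

y_n = 1.52 ft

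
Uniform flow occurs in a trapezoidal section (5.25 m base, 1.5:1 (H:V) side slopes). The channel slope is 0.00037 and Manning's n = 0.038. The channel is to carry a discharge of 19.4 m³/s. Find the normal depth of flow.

y_n = 2.81 m

Manning's equation rearranged: A R^(2/3) = nQ / (1·√S) = 0.038 × 19.4 / (√0.00037) = 38.33.
Try y = 2.5 m: A R^(2/3) = 30.49 — short.
Try y = 3.2 m: A R^(2/3) = 49.61 — over.
Try y = 2.81 m: A R^(2/3) = 38.32 — close enough.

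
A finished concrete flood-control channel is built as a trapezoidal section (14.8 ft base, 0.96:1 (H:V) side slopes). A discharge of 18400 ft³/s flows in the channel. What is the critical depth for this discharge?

At critical depth, Q² T / (g A³) = 1, i.e. A³/T = Q²/g = 18400²/32.2 = 10510000.
Trying y = 18.9 ft: A³/T = 4725000 — too small.
Trying y = 27.2 ft: A³/T = 20560000 — too large.
Trying y = 23.1 ft: A³/T = 10530000 — ≈ 10510000.

y_c = 23.1 ft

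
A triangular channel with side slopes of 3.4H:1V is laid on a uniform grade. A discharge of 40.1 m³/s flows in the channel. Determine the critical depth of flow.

At critical depth, Q² T / (g A³) = 1, i.e. A³/T = Q²/g = 40.1²/9.81 = 163.9.
Trying y = 1.54 m: A³/T = 50.06 — too small.
Trying y = 2.33 m: A³/T = 396.9 — too large.
Trying y = 1.95 m: A³/T = 163 — close enough.

y_c = 1.95 m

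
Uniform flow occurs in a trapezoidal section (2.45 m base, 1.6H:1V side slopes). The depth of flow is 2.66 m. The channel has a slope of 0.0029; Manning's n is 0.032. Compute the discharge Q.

With bottom width b = 2.45 m and side slope z = 1.6: A = (b + zy)y = (2.45 + 1.6×2.66)×2.66 = 17.84 m²; P = b + 2y√(1+z²) = 2.45 + 2×2.66×1.887 = 12.49 m.
Hydraulic radius R = A/P = 17.84/12.49 = 1.428 m.
Manning's equation: Q = (1/n) A R^(2/3) S^(1/2) = (1/0.032) × 17.84 × 1.428^(2/3) × 0.0029^(1/2) = 38.1 m³/s.

Q = 38.1 m³/s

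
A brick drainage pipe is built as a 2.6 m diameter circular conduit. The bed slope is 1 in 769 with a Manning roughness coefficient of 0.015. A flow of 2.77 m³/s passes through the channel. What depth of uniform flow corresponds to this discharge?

Manning's equation rearranged: A R^(2/3) = nQ / (1·√S) = 0.015 × 2.77 / (√0.0013) = 1.152.
At y = 1.11 m: A R^(2/3) = 1.511 — over.
At y = 0.957 m: A R^(2/3) = 1.151 — close enough.

y_n = 0.957 m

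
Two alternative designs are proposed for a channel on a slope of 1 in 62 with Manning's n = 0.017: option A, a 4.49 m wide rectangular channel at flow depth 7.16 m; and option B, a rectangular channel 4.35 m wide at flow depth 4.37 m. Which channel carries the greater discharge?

Channel A: Flow area A = b·y = 4.49 × 7.16 = 32.15 m². Wetted perimeter P = b + 2y = 4.49 + 2×7.16 = 18.81 m. Hydraulic radius R = A/P = 32.15/18.81 = 1.709 m. Q_A = (1/0.017)·32.15·1.709^(2/3)·√0.01613 = 343.3 m³/s.
Channel B: Flow area A = b·y = 4.35 × 4.37 = 19.01 m². Wetted perimeter P = b + 2y = 4.35 + 2×4.37 = 13.09 m. Hydraulic radius R = A/P = 19.01/13.09 = 1.452 m. Q_B = (1/0.017)·19.01·1.452^(2/3)·√0.01613 = 182.1 m³/s.
Q_A = 343.3 m³/s vs Q_B = 182.1 m³/s, so channel A carries more.

channel A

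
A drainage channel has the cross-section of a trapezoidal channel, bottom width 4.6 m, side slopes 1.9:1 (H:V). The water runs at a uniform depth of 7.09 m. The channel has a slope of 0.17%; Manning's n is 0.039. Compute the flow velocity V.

With bottom width b = 4.6 m and side slope z = 1.9: A = (b + zy)y = (4.6 + 1.9×7.09)×7.09 = 128.1 m²; P = b + 2y√(1+z²) = 4.6 + 2×7.09×2.147 = 35.05 m.
Hydraulic radius R = A/P = 128.1/35.05 = 3.656 m.
From Manning's equation, V = (1/n) R^(2/3) S^(1/2) = (1/0.039) × 3.656^(2/3) × 0.0017^(1/2) = 2.51 m/s.

V = 2.51 m/s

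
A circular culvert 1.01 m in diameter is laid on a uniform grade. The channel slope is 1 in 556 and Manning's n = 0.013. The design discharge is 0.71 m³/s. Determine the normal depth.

y_n = 0.611 m

Manning's equation rearranged: A R^(2/3) = nQ / (1·√S) = 0.013 × 0.71 / (√0.001799) = 0.2176.
At y = 0.496 m: A R^(2/3) = 0.1552 — too small.
At y = 0.611 m: A R^(2/3) = 0.2177 — close enough.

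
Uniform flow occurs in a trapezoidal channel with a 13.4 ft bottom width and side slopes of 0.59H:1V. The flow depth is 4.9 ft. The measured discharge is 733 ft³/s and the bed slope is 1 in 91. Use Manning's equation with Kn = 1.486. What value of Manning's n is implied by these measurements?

With bottom width b = 13.4 ft and side slope z = 0.59: A = (b + zy)y = (13.4 + 0.59×4.9)×4.9 = 79.83 ft²; P = b + 2y√(1+z²) = 13.4 + 2×4.9×1.161 = 24.78 ft.
Hydraulic radius R = A/P = 79.83/24.78 = 3.222 ft.
Rearranging Manning's equation: n = (1.486/Q) A R^(2/3) S^(1/2) = (1.486/733) × 79.83 × 3.222^(2/3) × √0.01099 = 0.037.

n = 0.037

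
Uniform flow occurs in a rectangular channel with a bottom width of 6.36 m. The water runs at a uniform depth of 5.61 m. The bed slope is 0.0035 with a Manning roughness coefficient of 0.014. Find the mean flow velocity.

Flow area A = b·y = 6.36 × 5.61 = 35.68 m². Wetted perimeter P = b + 2y = 6.36 + 2×5.61 = 17.58 m.
Hydraulic radius R = A/P = 35.68/17.58 = 2.03 m.
From Manning's equation, V = (1/n) R^(2/3) S^(1/2) = (1/0.014) × 2.03^(2/3) × 0.0035^(1/2) = 6.77 m/s.

V = 6.77 m/s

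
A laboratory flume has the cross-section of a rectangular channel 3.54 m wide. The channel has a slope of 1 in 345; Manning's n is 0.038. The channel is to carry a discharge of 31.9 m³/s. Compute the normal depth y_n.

Manning's equation rearranged: A R^(2/3) = nQ / (1·√S) = 0.038 × 31.9 / (√0.002899) = 22.52.
Try y = 4.02 m: A R^(2/3) = 16.33 — too small.
Try y = 6.6 m: A R^(2/3) = 29.18 — too large.
Try y = 5.27 m: A R^(2/3) = 22.51 — close enough.

y_n = 5.27 m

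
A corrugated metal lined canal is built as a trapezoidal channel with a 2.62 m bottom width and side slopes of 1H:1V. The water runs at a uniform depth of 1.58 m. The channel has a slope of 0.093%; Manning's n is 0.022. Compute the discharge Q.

With bottom width b = 2.62 m and side slope z = 1: A = (b + zy)y = (2.62 + 1×1.58)×1.58 = 6.636 m²; P = b + 2y√(1+z²) = 2.62 + 2×1.58×1.414 = 7.089 m.
Hydraulic radius R = A/P = 6.636/7.089 = 0.9361 m.
Manning's equation: Q = (1/n) A R^(2/3) S^(1/2) = (1/0.022) × 6.636 × 0.9361^(2/3) × 0.00093^(1/2) = 8.8 m³/s.

Q = 8.8 m³/s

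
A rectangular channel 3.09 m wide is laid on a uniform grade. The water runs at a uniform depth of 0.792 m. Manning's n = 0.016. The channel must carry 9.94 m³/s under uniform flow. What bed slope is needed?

Flow area A = b·y = 3.09 × 0.792 = 2.447 m². Wetted perimeter P = b + 2y = 3.09 + 2×0.792 = 4.674 m.
Hydraulic radius R = A/P = 2.447/4.674 = 0.5236 m.
From Manning's equation, S = [nQ / (1 A R^(2/3))]² = [0.016 × 9.94 / (1 × 2.447 × 0.5236^(2/3))]² = 0.01.

S = 0.01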